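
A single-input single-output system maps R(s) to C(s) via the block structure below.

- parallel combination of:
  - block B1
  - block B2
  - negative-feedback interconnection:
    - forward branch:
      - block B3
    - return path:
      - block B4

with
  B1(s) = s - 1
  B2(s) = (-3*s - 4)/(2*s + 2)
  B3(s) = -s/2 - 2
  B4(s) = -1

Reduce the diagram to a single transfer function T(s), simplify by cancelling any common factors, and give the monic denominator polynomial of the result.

Reducing step by step:

Step 1: close the feedback loop around B3, B4 -> (-s - 4)/(s + 6)
Step 2: combine B1, B2, [B3/(1+B3*B4)] in parallel -> (2*s^3 + 7*s^2 - 34*s - 44)/(2*s^2 + 14*s + 12)
Step 2 gives the fully reduced T(s), with no common factor left to cancel. The denominator's leading coefficient is 2, so divide each of its coefficients by 2 to get the monic form.

Answer: s^2 + 7*s + 6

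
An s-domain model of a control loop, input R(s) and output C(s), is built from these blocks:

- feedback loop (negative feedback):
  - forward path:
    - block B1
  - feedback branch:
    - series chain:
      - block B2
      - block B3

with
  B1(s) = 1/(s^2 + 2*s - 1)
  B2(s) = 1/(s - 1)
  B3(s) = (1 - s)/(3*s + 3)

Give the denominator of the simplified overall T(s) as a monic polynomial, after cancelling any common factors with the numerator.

Step 1: reduce the series chain B2, B3; result (-1)/(3*s + 3)
Step 2: collapse the loop (B1 forward, (B2*B3) return); result (3*s + 3)/(3*s^3 + 9*s^2 + 3*s - 4)
Step 2 gives the fully reduced T(s), with no common factor left to cancel. The denominator's leading coefficient is 3, so divide each of its coefficients by 3 to get the monic form.

Final answer: s^3 + 3*s^2 + s - 4/3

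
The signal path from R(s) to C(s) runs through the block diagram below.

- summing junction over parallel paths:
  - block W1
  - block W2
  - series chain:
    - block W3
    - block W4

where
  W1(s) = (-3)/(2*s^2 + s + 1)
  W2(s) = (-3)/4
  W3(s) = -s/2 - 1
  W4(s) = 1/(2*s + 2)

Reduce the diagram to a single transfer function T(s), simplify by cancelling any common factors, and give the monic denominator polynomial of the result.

The answer is s^3 + 3*s^2/2 + s + 1/2.

Reasoning:
1. combine W3, W4 in series: (-s - 2)/(4*s + 4)
2. sum the parallel branches W1, W2, (W3*W4): (-8*s^3 - 14*s^2 - 21*s - 17)/(8*s^3 + 12*s^2 + 8*s + 4)
Step 2 gives the fully reduced T(s), with no common factor left to cancel. The denominator's leading coefficient is 8, so divide each of its coefficients by 8 to get the monic form.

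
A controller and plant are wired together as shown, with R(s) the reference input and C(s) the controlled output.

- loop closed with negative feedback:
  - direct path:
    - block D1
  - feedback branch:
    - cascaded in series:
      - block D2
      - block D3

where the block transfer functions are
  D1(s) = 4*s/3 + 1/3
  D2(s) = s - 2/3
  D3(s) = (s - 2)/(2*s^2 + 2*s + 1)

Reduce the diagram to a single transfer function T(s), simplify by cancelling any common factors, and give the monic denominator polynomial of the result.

Answer: s^3 - 11*s^2/12 + 13*s/6 + 13/12

Working:
(1) series reduction of D2, D3: (3*s^2 - 8*s + 4)/(6*s^2 + 6*s + 3)
(2) collapse the loop (D1 forward, (D2*D3) return): (24*s^3 + 30*s^2 + 18*s + 3)/(12*s^3 - 11*s^2 + 26*s + 13)
The result of step 2 is T(s) in lowest terms. Its denominator has leading coefficient 12; dividing the denominator through by 12 makes it monic.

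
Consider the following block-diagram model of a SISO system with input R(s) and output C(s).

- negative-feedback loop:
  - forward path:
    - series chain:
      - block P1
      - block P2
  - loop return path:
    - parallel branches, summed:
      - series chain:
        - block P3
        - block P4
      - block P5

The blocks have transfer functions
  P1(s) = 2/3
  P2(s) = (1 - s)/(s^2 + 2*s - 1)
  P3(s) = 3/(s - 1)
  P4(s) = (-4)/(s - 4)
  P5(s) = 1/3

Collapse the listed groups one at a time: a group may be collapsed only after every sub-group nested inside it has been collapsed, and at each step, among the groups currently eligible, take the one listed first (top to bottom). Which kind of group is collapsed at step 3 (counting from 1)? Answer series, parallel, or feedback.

Reducing step by step:

[1] combine P1, P2 in series
[2] multiply P3, P4 (series)
[3] combine (P3*P4), P5 in parallel
[4] apply the feedback formula to (P1*P2), ((P3*P4)+P5)
Step 3: parallel.

Answer: parallel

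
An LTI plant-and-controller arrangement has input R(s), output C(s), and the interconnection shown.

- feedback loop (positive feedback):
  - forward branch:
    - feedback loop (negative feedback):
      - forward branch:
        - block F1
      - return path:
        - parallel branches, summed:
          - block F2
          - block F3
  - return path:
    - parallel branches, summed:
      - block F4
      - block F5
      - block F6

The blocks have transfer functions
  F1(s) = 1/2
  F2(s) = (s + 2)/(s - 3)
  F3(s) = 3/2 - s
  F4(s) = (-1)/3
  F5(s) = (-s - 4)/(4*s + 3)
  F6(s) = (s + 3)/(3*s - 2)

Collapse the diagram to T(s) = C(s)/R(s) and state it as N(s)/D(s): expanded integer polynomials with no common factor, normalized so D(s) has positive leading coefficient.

Step 1 - combine F2, F3 in parallel -> (-2*s^2 + 11*s - 5)/(2*s - 6)
Step 2 - feedback reduction of F1, (F2+F3) -> (6 - 2*s)/(2*s^2 - 15*s + 17)
Step 3 - add F4, F5, F6 (parallel) -> (-9*s^2 + 14*s + 57)/(36*s^2 + 3*s - 18)
Step 4 - reduce the feedback loop with forward [F1/(1+F1*(F2+F3))] and return (F4+F5+F6); the result is T(s) itself (integer coefficients, no common factor, positive leading denominator coefficient)

Answer: (-72*s^3 + 210*s^2 + 54*s - 108)/(72*s^4 - 552*s^3 + 613*s^2 + 351*s - 648)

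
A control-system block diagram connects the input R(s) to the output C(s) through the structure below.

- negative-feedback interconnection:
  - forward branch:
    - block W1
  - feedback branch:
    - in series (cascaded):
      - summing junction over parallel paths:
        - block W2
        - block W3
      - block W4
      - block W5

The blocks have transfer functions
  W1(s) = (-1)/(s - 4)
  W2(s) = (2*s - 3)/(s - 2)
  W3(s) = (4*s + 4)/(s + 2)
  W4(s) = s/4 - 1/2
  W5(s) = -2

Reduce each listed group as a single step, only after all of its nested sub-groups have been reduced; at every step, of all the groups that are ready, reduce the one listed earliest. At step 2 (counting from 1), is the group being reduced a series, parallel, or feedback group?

Answer: series

Working:
1. sum the parallel branches W2, W3
2. series reduction of (W2+W3), W4, W5
3. close the feedback loop around W1, ((W2+W3)*W4*W5)
Step 2 collapses a series group.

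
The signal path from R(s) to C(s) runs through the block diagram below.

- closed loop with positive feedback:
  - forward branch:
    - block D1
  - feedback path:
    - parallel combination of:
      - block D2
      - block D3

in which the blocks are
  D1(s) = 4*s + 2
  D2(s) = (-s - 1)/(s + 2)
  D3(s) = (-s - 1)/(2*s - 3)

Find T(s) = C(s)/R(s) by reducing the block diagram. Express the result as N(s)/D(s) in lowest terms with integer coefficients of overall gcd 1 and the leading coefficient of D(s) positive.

1. combine D2, D3 in parallel = (-3*s^2 - 2*s + 1)/(2*s^2 + s - 6)
2. feedback reduction of D1, (D2+D3) - this is the overall T(s), already in the required normalized form

Therefore the answer is (8*s^3 + 8*s^2 - 22*s - 12)/(12*s^3 + 16*s^2 + s - 8).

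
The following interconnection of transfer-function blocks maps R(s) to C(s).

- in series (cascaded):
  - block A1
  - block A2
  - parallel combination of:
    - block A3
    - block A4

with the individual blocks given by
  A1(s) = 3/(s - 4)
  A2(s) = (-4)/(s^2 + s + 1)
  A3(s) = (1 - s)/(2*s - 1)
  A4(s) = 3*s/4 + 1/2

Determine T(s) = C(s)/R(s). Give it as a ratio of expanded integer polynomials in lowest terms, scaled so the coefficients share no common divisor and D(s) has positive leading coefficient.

(1) parallel reduction of A3, A4: (6*s^2 - 3*s + 2)/(8*s - 4)
(2) cascade A1, A2, (A3+A4) - this is the overall T(s), already in the required normalized form

Answer: (-18*s^2 + 9*s - 6)/(2*s^4 - 7*s^3 - 3*s^2 - 5*s + 4)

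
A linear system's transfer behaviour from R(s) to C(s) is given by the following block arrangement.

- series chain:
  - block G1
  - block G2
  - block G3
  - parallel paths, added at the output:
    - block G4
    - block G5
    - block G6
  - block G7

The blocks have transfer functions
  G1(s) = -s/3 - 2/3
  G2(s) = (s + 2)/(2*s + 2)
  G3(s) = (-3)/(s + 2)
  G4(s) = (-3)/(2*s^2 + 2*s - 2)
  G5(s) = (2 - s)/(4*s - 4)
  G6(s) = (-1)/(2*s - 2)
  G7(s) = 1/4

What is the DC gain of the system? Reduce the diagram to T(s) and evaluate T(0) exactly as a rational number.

The answer is 3/8.

Reasoning:
Step 1: parallel reduction of G4, G5, G6: (-s^3 - s^2 - 5*s + 6)/(4*s^3 - 8*s + 4)
Step 2: series reduction of G1, G2, G3, (G4+G5+G6), G7: (-s^4 - 3*s^3 - 7*s^2 - 4*s + 12)/(32*s^4 + 32*s^3 - 64*s^2 - 32*s + 32)
DC gain: substitute s = 0 into T(s) from step 2: T(0) = 12/32 = 3/8.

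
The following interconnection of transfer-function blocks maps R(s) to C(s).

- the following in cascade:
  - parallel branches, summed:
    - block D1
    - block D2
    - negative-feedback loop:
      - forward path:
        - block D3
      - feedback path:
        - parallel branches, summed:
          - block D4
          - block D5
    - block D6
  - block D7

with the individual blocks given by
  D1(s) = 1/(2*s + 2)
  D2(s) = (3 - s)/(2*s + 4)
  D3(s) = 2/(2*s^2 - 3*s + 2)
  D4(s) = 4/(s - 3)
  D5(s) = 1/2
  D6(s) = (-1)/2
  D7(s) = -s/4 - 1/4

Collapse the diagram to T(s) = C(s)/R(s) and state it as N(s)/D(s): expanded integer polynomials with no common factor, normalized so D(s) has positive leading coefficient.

Step 1 - sum the parallel branches D4, D5; result (s + 5)/(2*s - 6)
Step 2 - close the feedback loop around D3, (D4+D5); result (2*s - 6)/(2*s^3 - 9*s^2 + 12*s - 1)
Step 3 - parallel reduction of D1, D2, [D3/(1+D3*(D4+D5))], D6; result (-4*s^5 + 18*s^4 - 14*s^3 - 25*s^2 + 8*s - 27)/(4*s^5 - 6*s^4 - 22*s^3 + 34*s^2 + 42*s - 4)
Step 4 - multiply (D1+D2+[D3/(1+D3*(D4+D5))]+D6), D7 (series), which is the overall transfer function T(s) = C(s)/R(s) in lowest terms

Hence the answer: (4*s^5 - 18*s^4 + 14*s^3 + 25*s^2 - 8*s + 27)/(16*s^4 - 40*s^3 - 48*s^2 + 184*s - 16)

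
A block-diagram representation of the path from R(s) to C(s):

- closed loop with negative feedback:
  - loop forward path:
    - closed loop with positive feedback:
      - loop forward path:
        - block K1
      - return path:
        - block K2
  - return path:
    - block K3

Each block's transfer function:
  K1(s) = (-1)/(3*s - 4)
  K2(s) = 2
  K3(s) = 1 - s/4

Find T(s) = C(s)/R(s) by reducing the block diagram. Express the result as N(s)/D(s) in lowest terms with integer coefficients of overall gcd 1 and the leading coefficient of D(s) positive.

The answer is (-4)/(13*s - 12).

Reasoning:
1. collapse the loop (K1 forward, K2 return) -> (-1)/(3*s - 2)
2. collapse the loop ([K1/(1-K1*K2)] forward, K3 return), giving the overall T(s)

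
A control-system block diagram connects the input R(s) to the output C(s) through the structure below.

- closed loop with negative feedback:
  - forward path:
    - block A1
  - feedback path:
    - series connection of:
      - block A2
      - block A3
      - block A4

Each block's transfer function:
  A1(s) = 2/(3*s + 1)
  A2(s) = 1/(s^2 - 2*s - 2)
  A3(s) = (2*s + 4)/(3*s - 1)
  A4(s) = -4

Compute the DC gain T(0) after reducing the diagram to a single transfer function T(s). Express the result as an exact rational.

(1) reduce the series chain A2, A3, A4 = (-8*s - 16)/(3*s^3 - 7*s^2 - 4*s + 2)
(2) collapse the loop (A1 forward, (A2*A3*A4) return) = (6*s^3 - 14*s^2 - 8*s + 4)/(9*s^4 - 18*s^3 - 19*s^2 - 14*s - 30)
DC gain: substitute s = 0 into T(s) from step 2: T(0) = 4/(-30) = -2/15.

Final answer: -2/15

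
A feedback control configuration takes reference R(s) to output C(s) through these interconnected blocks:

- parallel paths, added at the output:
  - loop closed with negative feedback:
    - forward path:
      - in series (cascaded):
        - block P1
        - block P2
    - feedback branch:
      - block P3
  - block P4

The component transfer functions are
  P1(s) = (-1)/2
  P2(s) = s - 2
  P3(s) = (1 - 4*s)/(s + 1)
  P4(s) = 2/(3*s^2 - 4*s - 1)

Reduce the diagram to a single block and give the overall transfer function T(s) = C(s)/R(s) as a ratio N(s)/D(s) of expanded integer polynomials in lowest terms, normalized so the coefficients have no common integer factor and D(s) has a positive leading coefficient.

1. reduce the series chain P1, P2 gives 1 - s/2
2. close the feedback loop around (P1*P2), P3 gives (-s^2 + s + 2)/(4*s^2 - 7*s + 4)
3. reduce the parallel group [(P1*P2)/(1+(P1*P2)*P3)], P4 - this is the overall T(s), already in the required normalized form

Answer: (-3*s^4 + 7*s^3 + 11*s^2 - 23*s + 6)/(12*s^4 - 37*s^3 + 36*s^2 - 9*s - 4)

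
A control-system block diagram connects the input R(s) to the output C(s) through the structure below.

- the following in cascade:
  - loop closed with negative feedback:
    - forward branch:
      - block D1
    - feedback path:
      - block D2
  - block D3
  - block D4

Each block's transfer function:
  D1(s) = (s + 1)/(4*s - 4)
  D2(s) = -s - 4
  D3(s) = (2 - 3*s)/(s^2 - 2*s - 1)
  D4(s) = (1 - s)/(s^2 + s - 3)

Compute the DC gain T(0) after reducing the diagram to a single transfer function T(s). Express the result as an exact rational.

Step 1. collapse the loop (D1 forward, D2 return), giving (-s - 1)/(s^2 + s + 8)
Step 2. reduce the series chain [D1/(1+D1*D2)], D3, D4, giving (-3*s^3 + 2*s^2 + 3*s - 2)/(s^6 + s^4 - 9*s^3 - 40*s^2 + 43*s + 24)
Step 2 gives the overall T(s). Then T(0) = -2/24 = -1/12.

Final answer: -1/12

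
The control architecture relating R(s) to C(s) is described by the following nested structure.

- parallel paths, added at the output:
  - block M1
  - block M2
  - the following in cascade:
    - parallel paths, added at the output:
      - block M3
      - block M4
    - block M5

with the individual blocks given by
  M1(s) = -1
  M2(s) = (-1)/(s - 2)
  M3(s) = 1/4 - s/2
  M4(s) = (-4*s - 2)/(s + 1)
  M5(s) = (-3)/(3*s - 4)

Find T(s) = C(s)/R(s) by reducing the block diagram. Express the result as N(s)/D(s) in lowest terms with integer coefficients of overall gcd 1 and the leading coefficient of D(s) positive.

(1) combine M3, M4 in parallel: (-2*s^2 - 17*s - 7)/(4*s + 4)
(2) reduce the series chain (M3+M4), M5: (6*s^2 + 51*s + 21)/(12*s^2 - 4*s - 16)
(3) add M1, M2, ((M3+M4)*M5) (parallel), which is the overall transfer function T(s) = C(s)/R(s) in lowest terms

Final answer: (-6*s^3 + 55*s^2 - 69*s - 58)/(12*s^3 - 28*s^2 - 8*s + 32)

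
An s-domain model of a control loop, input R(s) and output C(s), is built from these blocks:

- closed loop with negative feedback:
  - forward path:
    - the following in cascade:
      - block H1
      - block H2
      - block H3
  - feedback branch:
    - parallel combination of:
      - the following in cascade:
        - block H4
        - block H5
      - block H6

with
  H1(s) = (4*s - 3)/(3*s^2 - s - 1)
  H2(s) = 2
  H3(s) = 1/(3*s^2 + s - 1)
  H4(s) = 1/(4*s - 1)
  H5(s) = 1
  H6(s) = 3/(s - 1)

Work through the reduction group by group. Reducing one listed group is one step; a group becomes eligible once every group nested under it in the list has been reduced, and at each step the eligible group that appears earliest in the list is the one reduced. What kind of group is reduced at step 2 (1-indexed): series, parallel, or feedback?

Step 1. multiply H1, H2, H3 (series)
Step 2. series reduction of H4, H5
Step 3. sum the parallel branches (H4*H5), H6
Step 4. collapse the loop ((H1*H2*H3) forward, ((H4*H5)+H6) return)
At step 2 the group reduced is series.

Final answer: series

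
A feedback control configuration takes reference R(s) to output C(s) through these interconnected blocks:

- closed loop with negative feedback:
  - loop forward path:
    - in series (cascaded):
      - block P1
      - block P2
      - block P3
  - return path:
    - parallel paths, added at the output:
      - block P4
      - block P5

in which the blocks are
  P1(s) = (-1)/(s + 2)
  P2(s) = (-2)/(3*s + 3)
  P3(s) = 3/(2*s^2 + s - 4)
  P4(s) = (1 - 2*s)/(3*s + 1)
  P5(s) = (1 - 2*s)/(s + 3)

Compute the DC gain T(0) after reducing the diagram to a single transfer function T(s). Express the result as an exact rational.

Reducing step by step:

Step 1. reduce the series chain P1, P2, P3 = 2/(2*s^4 + 7*s^3 + 3*s^2 - 10*s - 8)
Step 2. parallel reduction of P4, P5 = (-8*s^2 - 4*s + 4)/(3*s^2 + 10*s + 3)
Step 3. collapse the loop ((P1*P2*P3) forward, (P4+P5) return) = (6*s^2 + 20*s + 6)/(6*s^6 + 41*s^5 + 85*s^4 + 21*s^3 - 131*s^2 - 118*s - 16)
Evaluating the step-3 result (the overall T(s)) at s = 0 gives T(0) = 6/(-16) = -3/8.

Answer: -3/8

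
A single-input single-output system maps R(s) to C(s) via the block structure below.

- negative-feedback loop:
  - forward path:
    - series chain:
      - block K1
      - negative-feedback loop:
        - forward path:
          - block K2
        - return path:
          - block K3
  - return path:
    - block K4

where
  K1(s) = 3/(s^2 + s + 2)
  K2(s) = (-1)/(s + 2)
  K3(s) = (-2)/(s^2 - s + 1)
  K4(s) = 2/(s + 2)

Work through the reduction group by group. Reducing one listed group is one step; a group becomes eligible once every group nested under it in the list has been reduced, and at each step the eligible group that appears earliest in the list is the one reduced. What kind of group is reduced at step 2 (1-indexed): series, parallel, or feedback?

(1) feedback reduction of K2, K3
(2) reduce the series chain K1, [K2/(1+K2*K3)]
(3) close the feedback loop around (K1*[K2/(1+K2*K3)]), K4
Step 2 collapses a series group.

Hence the answer: series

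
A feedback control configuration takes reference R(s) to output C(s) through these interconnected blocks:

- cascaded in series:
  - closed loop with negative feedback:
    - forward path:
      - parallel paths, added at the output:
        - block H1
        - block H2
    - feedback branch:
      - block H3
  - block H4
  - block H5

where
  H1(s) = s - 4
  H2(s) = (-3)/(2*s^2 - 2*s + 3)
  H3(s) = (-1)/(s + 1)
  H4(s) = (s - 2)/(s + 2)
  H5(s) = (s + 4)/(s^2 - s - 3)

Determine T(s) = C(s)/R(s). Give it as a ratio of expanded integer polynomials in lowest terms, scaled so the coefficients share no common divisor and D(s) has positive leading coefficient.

First reduce the diagram to T(s).

(1) combine H1, H2 in parallel, giving (2*s^3 - 10*s^2 + 11*s - 15)/(2*s^2 - 2*s + 3)
(2) close the feedback loop around (H1+H2), H3, giving (2*s^4 - 8*s^3 + s^2 - 4*s - 15)/(10*s^2 - 10*s + 18)
(3) series reduction of [(H1+H2)/(1+(H1+H2)*H3)], H4, H5: this yields T(s), and no further normalization is needed

Answer: (2*s^6 - 4*s^5 - 31*s^4 + 62*s^3 - 31*s^2 + 2*s + 120)/(10*s^5 - 42*s^3 + 8*s^2 - 30*s - 108)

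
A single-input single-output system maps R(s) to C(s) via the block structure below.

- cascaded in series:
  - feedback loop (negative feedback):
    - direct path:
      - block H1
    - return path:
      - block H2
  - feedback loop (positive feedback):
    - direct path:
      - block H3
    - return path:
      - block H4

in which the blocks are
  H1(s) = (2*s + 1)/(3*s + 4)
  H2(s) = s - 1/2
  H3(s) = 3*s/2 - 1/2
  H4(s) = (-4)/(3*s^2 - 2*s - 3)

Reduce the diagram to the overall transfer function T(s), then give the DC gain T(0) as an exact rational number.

[1] feedback reduction of H1, H2 = (4*s + 2)/(4*s^2 + 6*s + 7)
[2] reduce the feedback loop with forward H3 and return H4 = (9*s^3 - 9*s^2 - 7*s + 3)/(6*s^2 + 8*s - 10)
[3] reduce the series chain [H1/(1+H1*H2)], [H3/(1-H3*H4)] = (18*s^4 - 9*s^3 - 23*s^2 - s + 3)/(12*s^4 + 34*s^3 + 25*s^2 - 2*s - 35)
DC gain: substitute s = 0 into T(s) from step 3: T(0) = 3/(-35) = -3/35.

Final answer: -3/35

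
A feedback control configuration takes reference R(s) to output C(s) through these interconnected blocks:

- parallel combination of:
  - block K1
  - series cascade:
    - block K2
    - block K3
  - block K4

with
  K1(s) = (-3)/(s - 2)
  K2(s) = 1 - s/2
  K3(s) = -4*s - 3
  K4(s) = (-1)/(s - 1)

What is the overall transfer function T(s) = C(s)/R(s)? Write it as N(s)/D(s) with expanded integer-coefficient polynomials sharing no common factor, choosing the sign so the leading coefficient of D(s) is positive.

(1) multiply K2, K3 (series), giving 2*s^2 - 5*s/2 - 3
(2) sum the parallel branches K1, (K2*K3), K4; the result is T(s) itself (integer coefficients, no common factor, positive leading denominator coefficient)

Final answer: (4*s^4 - 17*s^3 + 17*s^2 - 2)/(2*s^2 - 6*s + 4)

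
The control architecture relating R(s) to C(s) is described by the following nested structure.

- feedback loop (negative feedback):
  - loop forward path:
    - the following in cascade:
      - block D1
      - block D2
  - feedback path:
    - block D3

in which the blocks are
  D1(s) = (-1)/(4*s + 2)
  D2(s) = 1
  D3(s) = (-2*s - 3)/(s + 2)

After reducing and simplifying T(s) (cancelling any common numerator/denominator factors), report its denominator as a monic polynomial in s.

1. series reduction of D1, D2 = (-1)/(4*s + 2)
2. apply the feedback formula to (D1*D2), D3 = (-s - 2)/(4*s^2 + 12*s + 7)
T(s) is the step-2 result (common factors already cancelled). Leading coefficient of the denominator: 4. Divide through by 4 for the monic polynomial.

Final answer: s^2 + 3*s + 7/4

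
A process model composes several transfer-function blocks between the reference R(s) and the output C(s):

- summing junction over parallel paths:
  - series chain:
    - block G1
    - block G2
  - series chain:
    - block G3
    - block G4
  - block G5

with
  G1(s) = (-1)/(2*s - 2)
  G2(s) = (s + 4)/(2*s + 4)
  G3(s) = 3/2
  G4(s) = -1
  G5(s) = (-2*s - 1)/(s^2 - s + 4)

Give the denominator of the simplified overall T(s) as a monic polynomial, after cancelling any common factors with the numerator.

Answer: s^4 + s^2 + 6*s - 8

Working:
(1) reduce the series chain G1, G2, giving (-s - 4)/(4*s^2 + 4*s - 8)
(2) cascade G3, G4, giving (-3)/2
(3) sum the parallel branches (G1*G2), (G3*G4), G5, giving (-6*s^4 - 9*s^3 - 21*s^2 - 24*s + 40)/(4*s^4 + 4*s^2 + 24*s - 32)
No further cancellation is possible in the step-3 result, so that is T(s). Its denominator becomes monic after dividing by the leading coefficient 4.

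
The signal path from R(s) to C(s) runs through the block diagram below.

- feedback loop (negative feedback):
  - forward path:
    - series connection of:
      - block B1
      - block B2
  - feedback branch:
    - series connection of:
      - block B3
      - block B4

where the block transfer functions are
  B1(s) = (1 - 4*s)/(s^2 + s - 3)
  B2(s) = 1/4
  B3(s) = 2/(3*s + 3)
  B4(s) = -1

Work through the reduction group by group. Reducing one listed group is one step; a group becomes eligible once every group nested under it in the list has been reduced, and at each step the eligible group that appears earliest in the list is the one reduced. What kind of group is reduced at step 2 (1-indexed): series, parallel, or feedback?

The answer is series.

Reasoning:
Step 1: series reduction of B1, B2
Step 2: series reduction of B3, B4
Step 3: apply the feedback formula to (B1*B2), (B3*B4)
Step 2: series.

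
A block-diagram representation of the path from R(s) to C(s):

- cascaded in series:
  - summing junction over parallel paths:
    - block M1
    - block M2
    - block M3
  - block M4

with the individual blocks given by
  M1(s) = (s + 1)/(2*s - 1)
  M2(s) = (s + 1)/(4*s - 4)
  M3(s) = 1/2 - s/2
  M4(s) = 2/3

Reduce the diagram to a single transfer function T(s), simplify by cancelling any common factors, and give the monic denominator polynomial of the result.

1. reduce the parallel group M1, M2, M3; result (-4*s^3 + 16*s^2 - 7*s - 3)/(8*s^2 - 12*s + 4)
2. reduce the series chain (M1+M2+M3), M4; result (-4*s^3 + 16*s^2 - 7*s - 3)/(12*s^2 - 18*s + 6)
T(s) is the step-2 result (common factors already cancelled). Leading coefficient of the denominator: 12. Divide through by 12 for the monic polynomial.

Answer: s^2 - 3*s/2 + 1/2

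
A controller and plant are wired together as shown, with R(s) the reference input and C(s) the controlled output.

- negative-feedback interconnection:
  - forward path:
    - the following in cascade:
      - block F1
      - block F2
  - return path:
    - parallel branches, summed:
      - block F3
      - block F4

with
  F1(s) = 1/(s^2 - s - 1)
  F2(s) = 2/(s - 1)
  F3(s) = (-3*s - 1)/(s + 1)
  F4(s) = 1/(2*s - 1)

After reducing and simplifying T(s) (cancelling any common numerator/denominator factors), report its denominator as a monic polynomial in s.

Step 1. reduce the series chain F1, F2 = 2/(s^3 - 2*s^2 + 1)
Step 2. sum the parallel branches F3, F4 = (-6*s^2 + 2*s + 2)/(2*s^2 + s - 1)
Step 3. apply the feedback formula to (F1*F2), (F3+F4) = (4*s^2 + 2*s - 2)/(2*s^5 - 3*s^4 - 3*s^3 - 8*s^2 + 5*s + 3)
No further cancellation is possible in the step-3 result, so that is T(s). Its denominator becomes monic after dividing by the leading coefficient 2.

Answer: s^5 - 3*s^4/2 - 3*s^3/2 - 4*s^2 + 5*s/2 + 3/2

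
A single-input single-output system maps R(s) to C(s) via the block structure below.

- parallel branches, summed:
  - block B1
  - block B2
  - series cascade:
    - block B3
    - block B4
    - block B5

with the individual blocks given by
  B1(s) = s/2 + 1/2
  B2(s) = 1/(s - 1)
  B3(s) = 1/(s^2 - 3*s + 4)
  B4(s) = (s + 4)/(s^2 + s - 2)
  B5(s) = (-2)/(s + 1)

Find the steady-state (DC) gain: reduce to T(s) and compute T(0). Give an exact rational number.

The answer is 1/2.

Reasoning:
Step 1 - reduce the series chain B3, B4, B5; result (-2*s - 8)/(s^5 - s^4 - 3*s^3 + 9*s^2 + 2*s - 8)
Step 2 - reduce the parallel group B1, B2, (B3*B4*B5); result (s^6 - 2*s^4 + 6*s^3 + 5*s^2 + 2*s - 8)/(2*s^5 - 2*s^4 - 6*s^3 + 18*s^2 + 4*s - 16)
Step 2 gives the overall T(s). Then T(0) = -8/(-16) = 1/2.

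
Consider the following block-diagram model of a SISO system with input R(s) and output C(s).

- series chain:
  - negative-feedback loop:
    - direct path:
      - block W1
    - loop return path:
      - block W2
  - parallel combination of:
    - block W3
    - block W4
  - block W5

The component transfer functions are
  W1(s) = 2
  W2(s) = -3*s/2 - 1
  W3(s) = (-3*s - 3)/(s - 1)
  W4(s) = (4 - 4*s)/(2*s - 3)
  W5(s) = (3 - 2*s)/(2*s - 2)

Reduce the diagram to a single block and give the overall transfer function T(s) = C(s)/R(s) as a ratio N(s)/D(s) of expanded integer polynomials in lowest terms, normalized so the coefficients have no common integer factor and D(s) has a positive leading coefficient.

The answer is (-10*s^2 + 11*s + 5)/(3*s^3 - 5*s^2 + s + 1).

Reasoning:
(1) reduce the feedback loop with forward W1 and return W2 -> (-2)/(3*s + 1)
(2) reduce the parallel group W3, W4 -> (-10*s^2 + 11*s + 5)/(2*s^2 - 5*s + 3)
(3) cascade [W1/(1+W1*W2)], (W3+W4), W5 - this is the overall T(s), already in the required normalized form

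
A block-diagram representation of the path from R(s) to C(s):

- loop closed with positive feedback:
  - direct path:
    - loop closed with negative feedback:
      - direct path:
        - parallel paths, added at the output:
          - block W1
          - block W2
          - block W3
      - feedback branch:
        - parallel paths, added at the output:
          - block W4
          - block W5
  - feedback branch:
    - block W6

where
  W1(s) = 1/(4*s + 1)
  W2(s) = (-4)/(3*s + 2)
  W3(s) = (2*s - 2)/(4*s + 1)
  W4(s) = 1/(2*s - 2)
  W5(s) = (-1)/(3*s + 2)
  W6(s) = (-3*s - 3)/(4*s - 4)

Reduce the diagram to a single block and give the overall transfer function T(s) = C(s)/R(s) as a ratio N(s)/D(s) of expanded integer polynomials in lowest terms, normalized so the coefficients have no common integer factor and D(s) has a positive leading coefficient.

The answer is (72*s^4 - 204*s^3 - 60*s^2 + 144*s + 48)/(198*s^4 + 51*s^3 - 341*s^2 - 408*s - 100).

Reasoning:
[1] parallel reduction of W1, W2, W3: (6*s^2 - 15*s - 6)/(12*s^2 + 11*s + 2)
[2] add W4, W5 (parallel): (s + 4)/(6*s^2 - 2*s - 4)
[3] collapse the loop ((W1+W2+W3) forward, (W4+W5) return): (36*s^4 - 102*s^3 - 30*s^2 + 72*s + 24)/(72*s^4 + 48*s^3 - 49*s^2 - 114*s - 32)
[4] feedback reduction of [(W1+W2+W3)/(1+(W1+W2+W3)*(W4+W5))], W6, giving the overall T(s)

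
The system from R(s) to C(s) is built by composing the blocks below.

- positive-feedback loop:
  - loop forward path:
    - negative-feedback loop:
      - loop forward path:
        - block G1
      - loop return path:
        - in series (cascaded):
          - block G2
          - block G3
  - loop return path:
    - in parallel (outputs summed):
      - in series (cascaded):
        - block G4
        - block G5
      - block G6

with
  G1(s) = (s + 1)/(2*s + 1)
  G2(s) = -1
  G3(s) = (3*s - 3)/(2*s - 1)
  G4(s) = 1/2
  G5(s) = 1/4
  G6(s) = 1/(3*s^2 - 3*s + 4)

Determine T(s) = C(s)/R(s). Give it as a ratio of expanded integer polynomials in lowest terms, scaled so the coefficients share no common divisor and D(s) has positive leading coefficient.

Step 1 - multiply G2, G3 (series) gives (3 - 3*s)/(2*s - 1)
Step 2 - reduce the feedback loop with forward G1 and return (G2*G3) gives (2*s^2 + s - 1)/(s^2 + 2)
Step 3 - reduce the series chain G4, G5 gives 1/8
Step 4 - combine (G4*G5), G6 in parallel gives (3*s^2 - 3*s + 12)/(24*s^2 - 24*s + 32)
Step 5 - collapse the loop ([G1/(1+G1*(G2*G3))] forward, ((G4*G5)+G6) return), giving the overall T(s)

Final answer: (48*s^4 - 24*s^3 + 16*s^2 + 56*s - 32)/(18*s^4 - 21*s^3 + 62*s^2 - 63*s + 76)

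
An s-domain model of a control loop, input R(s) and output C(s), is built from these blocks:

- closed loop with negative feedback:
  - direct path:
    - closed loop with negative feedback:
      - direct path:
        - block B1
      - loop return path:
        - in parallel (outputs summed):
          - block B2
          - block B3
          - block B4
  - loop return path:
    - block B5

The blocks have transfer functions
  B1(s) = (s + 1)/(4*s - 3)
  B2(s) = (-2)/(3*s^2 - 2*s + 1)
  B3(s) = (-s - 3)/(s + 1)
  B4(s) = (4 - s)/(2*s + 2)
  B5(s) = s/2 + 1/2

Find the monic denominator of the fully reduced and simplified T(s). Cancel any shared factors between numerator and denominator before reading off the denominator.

Step 1 - combine B2, B3, B4 in parallel: (-9*s^3 - 3*s - 6)/(6*s^3 + 2*s^2 - 2*s + 2)
Step 2 - apply the feedback formula to B1, (B2+B3+B4): (6*s^3 + 2*s^2 - 2*s + 2)/(15*s^3 - 34*s^2 + 17*s - 12)
Step 3 - reduce the feedback loop with forward [B1/(1+B1*(B2+B3+B4))] and return B5: (6*s^3 + 2*s^2 - 2*s + 2)/(3*s^4 + 19*s^3 - 34*s^2 + 17*s - 11)
Step 3 gives the fully reduced T(s), with no common factor left to cancel. The denominator's leading coefficient is 3, so divide each of its coefficients by 3 to get the monic form.

Final answer: s^4 + 19*s^3/3 - 34*s^2/3 + 17*s/3 - 11/3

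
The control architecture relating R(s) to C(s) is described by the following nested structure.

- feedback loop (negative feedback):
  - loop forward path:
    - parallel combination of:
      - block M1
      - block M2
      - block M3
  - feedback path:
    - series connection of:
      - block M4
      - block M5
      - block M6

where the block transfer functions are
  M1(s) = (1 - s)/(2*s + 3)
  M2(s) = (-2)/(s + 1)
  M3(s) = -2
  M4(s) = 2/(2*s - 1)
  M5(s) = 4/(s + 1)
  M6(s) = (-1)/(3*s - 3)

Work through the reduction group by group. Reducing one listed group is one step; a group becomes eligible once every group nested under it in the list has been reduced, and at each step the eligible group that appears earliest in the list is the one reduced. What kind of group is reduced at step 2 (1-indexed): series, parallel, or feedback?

Step 1: add M1, M2, M3 (parallel)
Step 2: reduce the series chain M4, M5, M6
Step 3: apply the feedback formula to (M1+M2+M3), (M4*M5*M6)
The group at step 2 is a series group.

Hence the answer: series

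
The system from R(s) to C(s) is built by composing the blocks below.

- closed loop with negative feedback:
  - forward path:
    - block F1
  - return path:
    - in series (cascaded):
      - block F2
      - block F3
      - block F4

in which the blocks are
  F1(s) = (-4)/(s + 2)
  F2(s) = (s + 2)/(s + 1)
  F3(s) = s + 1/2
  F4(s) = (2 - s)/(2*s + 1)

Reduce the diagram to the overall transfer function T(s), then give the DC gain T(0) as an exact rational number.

Step 1 - cascade F2, F3, F4 = (4 - s^2)/(2*s + 2)
Step 2 - apply the feedback formula to F1, (F2*F3*F4) = (-4*s - 4)/(3*s^2 + 3*s - 6)
DC gain: substitute s = 0 into T(s) from step 2: T(0) = -4/(-6) = 2/3.

Answer: 2/3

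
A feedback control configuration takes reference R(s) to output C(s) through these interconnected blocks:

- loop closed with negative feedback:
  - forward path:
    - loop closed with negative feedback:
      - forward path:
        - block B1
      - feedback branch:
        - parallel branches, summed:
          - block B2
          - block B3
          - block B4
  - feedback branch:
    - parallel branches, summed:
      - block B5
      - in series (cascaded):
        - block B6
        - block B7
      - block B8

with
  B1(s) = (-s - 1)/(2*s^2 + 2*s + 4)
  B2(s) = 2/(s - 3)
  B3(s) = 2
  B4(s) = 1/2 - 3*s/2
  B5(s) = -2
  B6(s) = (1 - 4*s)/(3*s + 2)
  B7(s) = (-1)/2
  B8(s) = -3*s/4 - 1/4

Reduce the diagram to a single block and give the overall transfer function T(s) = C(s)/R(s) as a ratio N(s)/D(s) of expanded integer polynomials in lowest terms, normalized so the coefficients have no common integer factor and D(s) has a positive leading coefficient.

First reduce the diagram to T(s).

Step 1 - sum the parallel branches B2, B3, B4; result (-3*s^2 + 14*s - 11)/(2*s - 6)
Step 2 - close the feedback loop around B1, (B2+B3+B4); result (-2*s^2 + 4*s + 6)/(7*s^3 - 19*s^2 - 7*s - 13)
Step 3 - combine B6, B7 in series; result (4*s - 1)/(6*s + 4)
Step 4 - reduce the parallel group B5, (B6*B7), B8; result (-9*s^2 - 25*s - 20)/(12*s + 8)
Step 5 - close the feedback loop around [B1/(1+B1*(B2+B3+B4))], (B5+(B6*B7)+B8); the result is T(s) itself (integer coefficients, no common factor, positive leading denominator coefficient)

Answer: (-12*s^3 + 16*s^2 + 52*s + 24)/(51*s^4 - 79*s^3 - 175*s^2 - 221*s - 112)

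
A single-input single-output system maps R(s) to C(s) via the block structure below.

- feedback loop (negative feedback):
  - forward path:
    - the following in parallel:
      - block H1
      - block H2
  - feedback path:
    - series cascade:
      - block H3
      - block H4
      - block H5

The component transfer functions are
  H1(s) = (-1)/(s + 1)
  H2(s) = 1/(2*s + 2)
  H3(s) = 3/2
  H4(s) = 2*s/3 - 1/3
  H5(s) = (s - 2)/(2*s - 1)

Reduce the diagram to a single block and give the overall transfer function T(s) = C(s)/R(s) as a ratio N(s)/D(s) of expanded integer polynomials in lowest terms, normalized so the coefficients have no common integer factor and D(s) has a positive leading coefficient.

First reduce the diagram to T(s).

(1) parallel reduction of H1, H2; result (-1)/(2*s + 2)
(2) cascade H3, H4, H5; result s/2 - 1
(3) reduce the feedback loop with forward (H1+H2) and return (H3*H4*H5), which is the overall transfer function T(s) = C(s)/R(s) in lowest terms

Answer: (-2)/(3*s + 6)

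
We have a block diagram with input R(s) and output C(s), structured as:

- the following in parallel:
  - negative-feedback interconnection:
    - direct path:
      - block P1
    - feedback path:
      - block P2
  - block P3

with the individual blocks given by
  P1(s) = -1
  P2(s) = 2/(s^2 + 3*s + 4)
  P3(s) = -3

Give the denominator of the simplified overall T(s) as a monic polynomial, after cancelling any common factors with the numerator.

Step 1 - close the feedback loop around P1, P2 -> (-s^2 - 3*s - 4)/(s^2 + 3*s + 2)
Step 2 - sum the parallel branches [P1/(1+P1*P2)], P3 -> (-4*s^2 - 12*s - 10)/(s^2 + 3*s + 2)
T(s) is the step-2 result (common factors already cancelled). Leading coefficient of the denominator: 1, so no rescaling is needed.

Answer: s^2 + 3*s + 2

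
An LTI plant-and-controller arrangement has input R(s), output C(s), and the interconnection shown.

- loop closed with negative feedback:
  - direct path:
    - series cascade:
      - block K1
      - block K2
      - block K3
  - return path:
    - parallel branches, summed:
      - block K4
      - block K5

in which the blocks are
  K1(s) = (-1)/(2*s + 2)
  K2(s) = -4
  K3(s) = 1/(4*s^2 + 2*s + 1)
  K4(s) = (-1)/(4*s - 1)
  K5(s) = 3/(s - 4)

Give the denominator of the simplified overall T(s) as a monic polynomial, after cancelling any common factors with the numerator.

The answer is s^5 - 11*s^4/4 - 37*s^3/8 - 23*s^2/16 + 17*s/16 + 3/8.

Reasoning:
Step 1: reduce the series chain K1, K2, K3 -> 2/(4*s^3 + 6*s^2 + 3*s + 1)
Step 2: add K4, K5 (parallel) -> (11*s + 1)/(4*s^2 - 17*s + 4)
Step 3: close the feedback loop around (K1*K2*K3), (K4+K5) -> (8*s^2 - 34*s + 8)/(16*s^5 - 44*s^4 - 74*s^3 - 23*s^2 + 17*s + 6)
That last expression is T(s), already simplified. Scaling its denominator by 1/16 (the reciprocal of the leading coefficient) yields the monic denominator.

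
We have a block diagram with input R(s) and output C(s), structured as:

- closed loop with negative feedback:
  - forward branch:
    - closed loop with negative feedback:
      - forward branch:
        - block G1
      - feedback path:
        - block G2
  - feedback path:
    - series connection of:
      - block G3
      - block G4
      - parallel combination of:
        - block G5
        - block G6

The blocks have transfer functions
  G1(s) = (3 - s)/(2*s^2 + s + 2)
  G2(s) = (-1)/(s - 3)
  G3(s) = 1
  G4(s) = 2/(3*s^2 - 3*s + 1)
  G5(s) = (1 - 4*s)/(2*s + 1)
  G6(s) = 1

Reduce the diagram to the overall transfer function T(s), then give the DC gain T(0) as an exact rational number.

Reducing step by step:

(1) close the feedback loop around G1, G2 -> (3 - s)/(2*s^2 + s + 3)
(2) combine G5, G6 in parallel -> (2 - 2*s)/(2*s + 1)
(3) multiply G3, G4, (G5+G6) (series) -> (4 - 4*s)/(6*s^3 - 3*s^2 - s + 1)
(4) close the feedback loop around [G1/(1+G1*G2)], (G3*G4*(G5+G6)) -> (-6*s^4 + 21*s^3 - 8*s^2 - 4*s + 3)/(12*s^5 + 13*s^3 - 4*s^2 - 18*s + 15)
DC gain: substitute s = 0 into T(s) from step 4: T(0) = 3/15 = 1/5.

Answer: 1/5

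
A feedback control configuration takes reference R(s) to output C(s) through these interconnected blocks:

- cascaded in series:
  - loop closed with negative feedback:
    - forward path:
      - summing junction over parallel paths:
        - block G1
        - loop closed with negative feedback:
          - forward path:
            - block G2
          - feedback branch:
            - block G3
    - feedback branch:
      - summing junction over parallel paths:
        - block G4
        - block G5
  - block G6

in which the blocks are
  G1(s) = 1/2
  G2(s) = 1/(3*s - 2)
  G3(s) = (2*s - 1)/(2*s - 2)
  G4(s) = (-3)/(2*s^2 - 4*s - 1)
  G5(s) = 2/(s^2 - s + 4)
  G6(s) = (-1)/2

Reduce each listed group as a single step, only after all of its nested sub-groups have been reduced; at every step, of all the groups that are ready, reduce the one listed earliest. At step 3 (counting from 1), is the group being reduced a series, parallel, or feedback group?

Answer: parallel

Working:
Step 1: feedback reduction of G2, G3
Step 2: reduce the parallel group G1, [G2/(1+G2*G3)]
Step 3: reduce the parallel group G4, G5
Step 4: apply the feedback formula to (G1+[G2/(1+G2*G3)]), (G4+G5)
Step 5: cascade [(G1+[G2/(1+G2*G3)])/(1+(G1+[G2/(1+G2*G3)])*(G4+G5))], G6
The group at step 3 is a parallel group.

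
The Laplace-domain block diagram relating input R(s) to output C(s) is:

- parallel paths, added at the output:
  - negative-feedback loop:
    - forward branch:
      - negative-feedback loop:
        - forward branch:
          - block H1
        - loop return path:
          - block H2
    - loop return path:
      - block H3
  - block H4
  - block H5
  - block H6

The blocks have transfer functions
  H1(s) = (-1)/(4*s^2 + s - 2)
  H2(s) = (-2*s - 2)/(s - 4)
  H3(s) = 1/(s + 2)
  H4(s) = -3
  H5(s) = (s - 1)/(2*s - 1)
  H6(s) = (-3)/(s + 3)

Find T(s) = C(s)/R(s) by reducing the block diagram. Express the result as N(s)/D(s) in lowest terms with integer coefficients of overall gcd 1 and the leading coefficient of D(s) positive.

Step 1. feedback reduction of H1, H2; result (4 - s)/(4*s^3 - 15*s^2 - 4*s + 10)
Step 2. feedback reduction of [H1/(1+H1*H2)], H3; result (-s^2 + 2*s + 8)/(4*s^4 - 7*s^3 - 34*s^2 + s + 24)
Step 3. reduce the parallel group [[H1/(1+H1*H2)]/(1+[H1/(1+H1*H2)]*H3)], H4, H5, H6 - this is the overall T(s), already in the required normalized form

Answer: (-20*s^6 - 41*s^5 + 337*s^4 + 577*s^3 - 416*s^2 - 413*s + 192)/(8*s^6 + 6*s^5 - 115*s^4 - 147*s^3 + 155*s^2 + 117*s - 72)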